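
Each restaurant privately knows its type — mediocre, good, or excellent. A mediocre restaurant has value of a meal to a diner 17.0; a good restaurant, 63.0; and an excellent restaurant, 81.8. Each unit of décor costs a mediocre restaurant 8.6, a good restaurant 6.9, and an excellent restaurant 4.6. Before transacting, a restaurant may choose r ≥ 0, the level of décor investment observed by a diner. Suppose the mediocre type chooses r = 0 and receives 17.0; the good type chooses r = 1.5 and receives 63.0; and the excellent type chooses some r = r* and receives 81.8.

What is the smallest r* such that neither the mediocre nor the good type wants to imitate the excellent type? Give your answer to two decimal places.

Mediocre type (on-path payoff 17.0) won't mimic when 17.0 ≥ 81.8 − 8.6·r*, i.e. r* ≥ 7.53.
Good type (on-path payoff 63.0 − 6.9×1.5 = 52.65) won't mimic when 52.65 ≥ 81.8 − 6.9·r*, i.e. r* ≥ 4.22.
Both must hold, so r* = max(7.53, 4.22) = 7.53. The mediocre type's constraint binds.

7.53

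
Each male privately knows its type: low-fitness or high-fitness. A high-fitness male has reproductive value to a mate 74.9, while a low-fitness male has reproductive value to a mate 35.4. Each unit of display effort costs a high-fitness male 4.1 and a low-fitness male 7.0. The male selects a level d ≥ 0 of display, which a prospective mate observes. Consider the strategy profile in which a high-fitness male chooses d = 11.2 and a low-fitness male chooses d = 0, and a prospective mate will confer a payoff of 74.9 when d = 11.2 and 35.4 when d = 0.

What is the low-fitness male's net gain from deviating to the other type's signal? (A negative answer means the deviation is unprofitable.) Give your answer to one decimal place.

-38.9

Playing d = 0 the low-fitness male receives 35.4.
Deviating to d = 11.2 brings payment 74.9 at cost 7.0 × 11.2 = 78.4, netting -3.5.
Gain from deviating: -3.5 − 35.4 = -38.9.
The gain is negative, so the low-fitness type's incentive-compatibility constraint is satisfied.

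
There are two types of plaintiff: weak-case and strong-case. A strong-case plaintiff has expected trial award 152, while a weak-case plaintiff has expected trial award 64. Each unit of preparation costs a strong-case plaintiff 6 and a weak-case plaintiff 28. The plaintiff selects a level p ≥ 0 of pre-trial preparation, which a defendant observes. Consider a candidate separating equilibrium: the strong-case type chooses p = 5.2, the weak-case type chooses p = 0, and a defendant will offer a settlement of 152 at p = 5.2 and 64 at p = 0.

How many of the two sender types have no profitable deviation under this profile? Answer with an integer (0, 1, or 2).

Weak-case type: stay at 0 → 64; mimic → 152 − 28 × 5.2 = 6.4. IC holds (64 ≥ 6.4).
Strong-case type: signal → 152 − 6 × 5.2 = 120.8; deviate to 0 → 64. IC holds (120.8 ≥ 64).
2 of 2 constraints hold, so this is a separating equilibrium.

2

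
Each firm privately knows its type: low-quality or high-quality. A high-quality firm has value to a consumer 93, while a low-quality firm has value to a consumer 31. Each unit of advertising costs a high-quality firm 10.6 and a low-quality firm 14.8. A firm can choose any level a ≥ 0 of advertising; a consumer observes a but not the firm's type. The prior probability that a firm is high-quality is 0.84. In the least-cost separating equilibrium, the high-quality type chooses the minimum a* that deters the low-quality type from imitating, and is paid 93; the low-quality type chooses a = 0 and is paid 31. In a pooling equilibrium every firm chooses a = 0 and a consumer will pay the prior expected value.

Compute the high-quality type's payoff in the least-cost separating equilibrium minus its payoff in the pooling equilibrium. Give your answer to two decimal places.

-34.49

Least-cost separating signal: a* solves 31 = 93 − 14.8·a*, so a* = (93 − 31)/14.8 ≈ 4.1892.
High-quality type's separating payoff: 93 − 10.6 × a* = 93 − 10.6 × (93 − 31)/14.8 = 93 − 657.2/14.8 ≈ 48.5946.
Pooling payoff: 0.84 × 93 + 0.16 × 31 = 83.08.
Difference: 48.5946 − 83.08 = -34.4854, i.e. -34.49 to two decimal places.
The high-quality type would prefer the pooling outcome.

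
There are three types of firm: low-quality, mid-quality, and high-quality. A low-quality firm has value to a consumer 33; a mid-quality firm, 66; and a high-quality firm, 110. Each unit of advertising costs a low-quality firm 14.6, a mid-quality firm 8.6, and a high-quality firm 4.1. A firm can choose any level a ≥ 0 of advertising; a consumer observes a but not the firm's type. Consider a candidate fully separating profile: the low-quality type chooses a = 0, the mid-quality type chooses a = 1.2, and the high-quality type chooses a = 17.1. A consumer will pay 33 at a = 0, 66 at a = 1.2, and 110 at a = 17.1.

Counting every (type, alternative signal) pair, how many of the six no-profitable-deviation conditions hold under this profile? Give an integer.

Mid-quality (own payoff 66 − 8.6×1.2 = 55.68): to a=0 gives 33 → no gain ✓; to a=17.1 gives 110 − 8.6×17.1 = -37.06 → no gain ✓.
High-quality (own payoff 110 − 4.1×17.1 = 39.89): to a=0 gives 33 → no gain ✓; to a=1.2 gives 66 − 4.1×1.2 = 61.08 → profitable ✗.
Low-quality (own payoff 33): to a=1.2 gives 66 − 14.6×1.2 = 48.48 → profitable ✗; to a=17.1 gives 110 − 14.6×17.1 = -139.66 → no gain ✓.
4 of the 6 constraints hold; not an equilibrium.

4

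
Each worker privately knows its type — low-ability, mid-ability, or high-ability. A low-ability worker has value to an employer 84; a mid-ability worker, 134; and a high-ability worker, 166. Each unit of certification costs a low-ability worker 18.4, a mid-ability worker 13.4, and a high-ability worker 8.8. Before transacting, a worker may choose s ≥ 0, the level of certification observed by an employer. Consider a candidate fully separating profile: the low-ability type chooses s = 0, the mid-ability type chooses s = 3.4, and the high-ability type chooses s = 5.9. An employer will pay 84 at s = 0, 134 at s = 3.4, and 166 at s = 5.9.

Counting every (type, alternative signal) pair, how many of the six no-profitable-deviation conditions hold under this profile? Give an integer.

High-ability (own payoff 166 − 8.8×5.9 = 114.08): to s=0 gives 84 → no gain ✓; to s=3.4 gives 134 − 8.8×3.4 = 104.08 → no gain ✓.
Low-ability (own payoff 84): to s=3.4 gives 134 − 18.4×3.4 = 71.44 → no gain ✓; to s=5.9 gives 166 − 18.4×5.9 = 57.44 → no gain ✓.
Mid-ability (own payoff 134 − 13.4×3.4 = 88.44): to s=0 gives 84 → no gain ✓; to s=5.9 gives 166 − 13.4×5.9 = 86.94 → no gain ✓.
6 of the 6 constraints hold; this profile is a separating equilibrium.

6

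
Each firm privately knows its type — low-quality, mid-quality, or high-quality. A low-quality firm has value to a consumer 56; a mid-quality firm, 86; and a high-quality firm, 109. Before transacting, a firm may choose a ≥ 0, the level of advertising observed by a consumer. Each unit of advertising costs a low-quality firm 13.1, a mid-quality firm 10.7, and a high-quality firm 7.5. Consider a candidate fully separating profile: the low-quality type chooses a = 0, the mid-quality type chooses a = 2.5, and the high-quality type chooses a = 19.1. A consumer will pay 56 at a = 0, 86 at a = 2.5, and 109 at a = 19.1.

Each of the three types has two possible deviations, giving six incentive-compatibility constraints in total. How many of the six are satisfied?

4

Mid-quality (own payoff 86 − 10.7×2.5 = 59.25): to a=0 gives 56 → no gain ✓; to a=19.1 gives 109 − 10.7×19.1 = -95.37 → no gain ✓.
Low-quality (own payoff 56): to a=2.5 gives 86 − 13.1×2.5 = 53.25 → no gain ✓; to a=19.1 gives 109 − 13.1×19.1 = -141.21 → no gain ✓.
High-quality (own payoff 109 − 7.5×19.1 = -34.25): to a=0 gives 56 → profitable ✗; to a=2.5 gives 86 − 7.5×2.5 = 67.25 → profitable ✗.
4 of the 6 constraints hold; not an equilibrium.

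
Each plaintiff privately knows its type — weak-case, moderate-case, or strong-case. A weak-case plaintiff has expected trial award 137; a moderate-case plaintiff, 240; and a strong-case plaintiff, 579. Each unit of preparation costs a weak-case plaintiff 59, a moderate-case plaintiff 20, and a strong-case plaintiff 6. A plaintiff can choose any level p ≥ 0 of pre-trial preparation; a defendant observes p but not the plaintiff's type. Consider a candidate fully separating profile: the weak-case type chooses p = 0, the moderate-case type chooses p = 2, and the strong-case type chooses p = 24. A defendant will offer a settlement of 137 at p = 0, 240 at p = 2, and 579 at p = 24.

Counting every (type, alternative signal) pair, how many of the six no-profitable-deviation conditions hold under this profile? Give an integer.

Moderate-case (own payoff 240 − 20×2 = 200): to p=0 gives 137 → no gain ✓; to p=24 gives 579 − 20×24 = 99 → no gain ✓.
Strong-case (own payoff 579 − 6×24 = 435): to p=0 gives 137 → no gain ✓; to p=2 gives 240 − 6×2 = 228 → no gain ✓.
Weak-case (own payoff 137): to p=2 gives 240 − 59×2 = 122 → no gain ✓; to p=24 gives 579 − 59×24 = -837 → no gain ✓.
6 of the 6 constraints hold; this profile is a separating equilibrium.

6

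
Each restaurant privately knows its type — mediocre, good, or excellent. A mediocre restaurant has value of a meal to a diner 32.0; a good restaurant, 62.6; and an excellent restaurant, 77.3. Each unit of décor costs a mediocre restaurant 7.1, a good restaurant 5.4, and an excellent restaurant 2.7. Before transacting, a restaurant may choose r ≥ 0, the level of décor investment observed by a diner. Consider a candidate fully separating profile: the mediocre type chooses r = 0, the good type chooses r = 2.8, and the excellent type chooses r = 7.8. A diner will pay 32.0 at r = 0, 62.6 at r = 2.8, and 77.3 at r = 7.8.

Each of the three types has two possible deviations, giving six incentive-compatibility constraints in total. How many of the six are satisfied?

5

Excellent (own payoff 77.3 − 2.7×7.8 = 56.24): to r=0 gives 32.0 → no gain ✓; to r=2.8 gives 62.6 − 2.7×2.8 = 55.04 → no gain ✓.
Good (own payoff 62.6 − 5.4×2.8 = 47.48): to r=0 gives 32.0 → no gain ✓; to r=7.8 gives 77.3 − 5.4×7.8 = 35.18 → no gain ✓.
Mediocre (own payoff 32.0): to r=2.8 gives 62.6 − 7.1×2.8 = 42.72 → profitable ✗; to r=7.8 gives 77.3 − 7.1×7.8 = 21.92 → no gain ✓.
5 of the 6 constraints hold; not an equilibrium.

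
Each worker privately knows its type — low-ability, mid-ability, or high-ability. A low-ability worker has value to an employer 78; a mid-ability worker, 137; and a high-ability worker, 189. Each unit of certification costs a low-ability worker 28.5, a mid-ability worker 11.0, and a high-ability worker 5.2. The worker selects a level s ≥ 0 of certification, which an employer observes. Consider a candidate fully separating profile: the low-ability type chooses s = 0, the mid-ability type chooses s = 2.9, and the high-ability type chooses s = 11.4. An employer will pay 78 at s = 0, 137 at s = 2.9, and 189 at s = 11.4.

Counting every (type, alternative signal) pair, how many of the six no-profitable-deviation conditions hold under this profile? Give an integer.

Low-ability (own payoff 78): to s=2.9 gives 137 − 28.5×2.9 = 54.35 → no gain ✓; to s=11.4 gives 189 − 28.5×11.4 = -135.9 → no gain ✓.
Mid-ability (own payoff 137 − 11.0×2.9 = 105.1): to s=0 gives 78 → no gain ✓; to s=11.4 gives 189 − 11.0×11.4 = 63.6 → no gain ✓.
High-ability (own payoff 189 − 5.2×11.4 = 129.72): to s=0 gives 78 → no gain ✓; to s=2.9 gives 137 − 5.2×2.9 = 121.92 → no gain ✓.
6 of the 6 constraints hold; this profile is a separating equilibrium.

6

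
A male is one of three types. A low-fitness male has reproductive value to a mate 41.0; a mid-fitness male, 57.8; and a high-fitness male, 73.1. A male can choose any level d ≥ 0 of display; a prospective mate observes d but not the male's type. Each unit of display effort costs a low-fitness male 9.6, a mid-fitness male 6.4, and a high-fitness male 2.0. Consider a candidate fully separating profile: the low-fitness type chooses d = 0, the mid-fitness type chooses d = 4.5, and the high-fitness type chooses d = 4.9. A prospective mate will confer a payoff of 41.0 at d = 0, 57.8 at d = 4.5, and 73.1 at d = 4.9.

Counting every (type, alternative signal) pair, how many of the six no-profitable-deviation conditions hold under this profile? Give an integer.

4

Mid-fitness (own payoff 57.8 − 6.4×4.5 = 29): to d=0 gives 41.0 → profitable ✗; to d=4.9 gives 73.1 − 6.4×4.9 = 41.74 → profitable ✗.
Low-fitness (own payoff 41.0): to d=4.5 gives 57.8 − 9.6×4.5 = 14.6 → no gain ✓; to d=4.9 gives 73.1 − 9.6×4.9 = 26.06 → no gain ✓.
High-fitness (own payoff 73.1 − 2.0×4.9 = 63.3): to d=0 gives 41.0 → no gain ✓; to d=4.5 gives 57.8 − 2.0×4.5 = 48.8 → no gain ✓.
4 of the 6 constraints hold; not an equilibrium.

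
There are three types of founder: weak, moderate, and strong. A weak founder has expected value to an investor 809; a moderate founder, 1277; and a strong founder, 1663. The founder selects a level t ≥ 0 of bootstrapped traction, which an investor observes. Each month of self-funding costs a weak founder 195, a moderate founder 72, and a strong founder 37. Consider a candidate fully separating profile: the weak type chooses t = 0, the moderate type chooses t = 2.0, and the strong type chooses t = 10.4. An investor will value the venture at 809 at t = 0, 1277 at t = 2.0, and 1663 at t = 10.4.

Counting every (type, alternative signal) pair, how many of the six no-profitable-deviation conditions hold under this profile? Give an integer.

Moderate (own payoff 1277 − 72×2.0 = 1133): to t=0 gives 809 → no gain ✓; to t=10.4 gives 1663 − 72×10.4 = 914.2 → no gain ✓.
Strong (own payoff 1663 − 37×10.4 = 1278.2): to t=0 gives 809 → no gain ✓; to t=2.0 gives 1277 − 37×2.0 = 1203 → no gain ✓.
Weak (own payoff 809): to t=2.0 gives 1277 − 195×2.0 = 887 → profitable ✗; to t=10.4 gives 1663 − 195×10.4 = -365 → no gain ✓.
5 of the 6 constraints hold; not an equilibrium.

5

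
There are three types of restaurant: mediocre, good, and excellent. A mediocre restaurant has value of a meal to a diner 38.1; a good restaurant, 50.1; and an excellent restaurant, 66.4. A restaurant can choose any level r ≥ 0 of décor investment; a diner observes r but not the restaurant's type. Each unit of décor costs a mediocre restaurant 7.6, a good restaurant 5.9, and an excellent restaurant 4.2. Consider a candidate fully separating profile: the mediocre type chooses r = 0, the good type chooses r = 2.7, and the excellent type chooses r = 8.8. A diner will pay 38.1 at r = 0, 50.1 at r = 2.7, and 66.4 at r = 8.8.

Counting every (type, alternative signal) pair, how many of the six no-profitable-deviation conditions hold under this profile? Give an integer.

3

Mediocre (own payoff 38.1): to r=2.7 gives 50.1 − 7.6×2.7 = 29.58 → no gain ✓; to r=8.8 gives 66.4 − 7.6×8.8 = -0.48 → no gain ✓.
Excellent (own payoff 66.4 − 4.2×8.8 = 29.44): to r=0 gives 38.1 → profitable ✗; to r=2.7 gives 50.1 − 4.2×2.7 = 38.76 → profitable ✗.
Good (own payoff 50.1 − 5.9×2.7 = 34.17): to r=0 gives 38.1 → profitable ✗; to r=8.8 gives 66.4 − 5.9×8.8 = 14.48 → no gain ✓.
3 of the 6 constraints hold; not an equilibrium.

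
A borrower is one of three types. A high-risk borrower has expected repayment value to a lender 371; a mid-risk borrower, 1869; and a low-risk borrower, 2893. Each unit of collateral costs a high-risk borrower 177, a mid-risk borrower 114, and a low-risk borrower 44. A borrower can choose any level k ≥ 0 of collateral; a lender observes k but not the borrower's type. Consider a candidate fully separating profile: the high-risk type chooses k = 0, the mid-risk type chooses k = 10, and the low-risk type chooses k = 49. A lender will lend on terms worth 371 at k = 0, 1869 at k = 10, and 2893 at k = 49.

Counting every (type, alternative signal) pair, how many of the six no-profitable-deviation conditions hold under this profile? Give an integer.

5

Low-risk (own payoff 2893 − 44×49 = 737): to k=0 gives 371 → no gain ✓; to k=10 gives 1869 − 44×10 = 1429 → profitable ✗.
High-risk (own payoff 371): to k=10 gives 1869 − 177×10 = 99 → no gain ✓; to k=49 gives 2893 − 177×49 = -5780 → no gain ✓.
Mid-risk (own payoff 1869 − 114×10 = 729): to k=0 gives 371 → no gain ✓; to k=49 gives 2893 − 114×49 = -2693 → no gain ✓.
5 of the 6 constraints hold; not an equilibrium.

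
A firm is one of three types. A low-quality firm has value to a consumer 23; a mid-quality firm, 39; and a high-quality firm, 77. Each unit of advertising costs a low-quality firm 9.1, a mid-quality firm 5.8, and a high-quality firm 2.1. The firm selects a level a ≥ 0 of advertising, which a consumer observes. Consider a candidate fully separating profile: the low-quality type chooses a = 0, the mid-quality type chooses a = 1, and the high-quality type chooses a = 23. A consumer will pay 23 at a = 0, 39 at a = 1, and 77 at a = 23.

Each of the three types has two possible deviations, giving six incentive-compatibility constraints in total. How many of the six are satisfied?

4

Mid-quality (own payoff 39 − 5.8×1 = 33.2): to a=0 gives 23 → no gain ✓; to a=23 gives 77 − 5.8×23 = -56.4 → no gain ✓.
Low-quality (own payoff 23): to a=1 gives 39 − 9.1×1 = 29.9 → profitable ✗; to a=23 gives 77 − 9.1×23 = -132.3 → no gain ✓.
High-quality (own payoff 77 − 2.1×23 = 28.7): to a=0 gives 23 → no gain ✓; to a=1 gives 39 − 2.1×1 = 36.9 → profitable ✗.
4 of the 6 constraints hold; not an equilibrium.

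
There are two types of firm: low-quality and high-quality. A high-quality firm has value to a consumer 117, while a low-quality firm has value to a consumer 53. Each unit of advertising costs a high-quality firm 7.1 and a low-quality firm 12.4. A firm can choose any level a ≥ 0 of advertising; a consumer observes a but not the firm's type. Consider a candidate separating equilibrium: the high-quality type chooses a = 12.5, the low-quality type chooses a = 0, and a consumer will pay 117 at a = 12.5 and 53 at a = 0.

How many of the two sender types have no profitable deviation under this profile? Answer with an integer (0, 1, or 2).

High-quality type: signal → 117 − 7.1 × 12.5 = 28.25; deviate to 0 → 53. IC fails (28.25 < 53).
Low-quality type: stay at 0 → 53; mimic → 117 − 12.4 × 12.5 = -38. IC holds (53 ≥ -38).
1 of 2 constraints hold, so this profile is not an equilibrium.

1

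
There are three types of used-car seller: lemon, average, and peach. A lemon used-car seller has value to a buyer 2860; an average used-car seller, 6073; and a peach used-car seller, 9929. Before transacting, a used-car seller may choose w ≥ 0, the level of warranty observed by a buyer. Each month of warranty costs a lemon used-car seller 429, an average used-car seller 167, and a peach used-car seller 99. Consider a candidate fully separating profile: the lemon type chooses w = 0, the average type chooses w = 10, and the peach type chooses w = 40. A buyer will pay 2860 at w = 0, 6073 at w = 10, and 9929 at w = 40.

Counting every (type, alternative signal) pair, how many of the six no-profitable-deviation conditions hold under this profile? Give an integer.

6

Average (own payoff 6073 − 167×10 = 4403): to w=0 gives 2860 → no gain ✓; to w=40 gives 9929 − 167×40 = 3249 → no gain ✓.
Peach (own payoff 9929 − 99×40 = 5969): to w=0 gives 2860 → no gain ✓; to w=10 gives 6073 − 99×10 = 5083 → no gain ✓.
Lemon (own payoff 2860): to w=10 gives 6073 − 429×10 = 1783 → no gain ✓; to w=40 gives 9929 − 429×40 = -7231 → no gain ✓.
6 of the 6 constraints hold; this profile is a separating equilibrium.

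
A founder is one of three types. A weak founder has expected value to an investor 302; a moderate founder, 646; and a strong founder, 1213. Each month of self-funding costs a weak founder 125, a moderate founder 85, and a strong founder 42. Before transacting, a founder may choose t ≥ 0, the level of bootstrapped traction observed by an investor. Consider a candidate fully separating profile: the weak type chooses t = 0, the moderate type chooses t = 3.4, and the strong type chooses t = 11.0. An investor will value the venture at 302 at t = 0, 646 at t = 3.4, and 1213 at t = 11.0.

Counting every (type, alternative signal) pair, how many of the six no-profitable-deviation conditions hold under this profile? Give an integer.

6

Moderate (own payoff 646 − 85×3.4 = 357): to t=0 gives 302 → no gain ✓; to t=11.0 gives 1213 − 85×11.0 = 278 → no gain ✓.
Weak (own payoff 302): to t=3.4 gives 646 − 125×3.4 = 221 → no gain ✓; to t=11.0 gives 1213 − 125×11.0 = -162 → no gain ✓.
Strong (own payoff 1213 − 42×11.0 = 751): to t=0 gives 302 → no gain ✓; to t=3.4 gives 646 − 42×3.4 = 503.2 → no gain ✓.
6 of the 6 constraints hold; this profile is a separating equilibrium.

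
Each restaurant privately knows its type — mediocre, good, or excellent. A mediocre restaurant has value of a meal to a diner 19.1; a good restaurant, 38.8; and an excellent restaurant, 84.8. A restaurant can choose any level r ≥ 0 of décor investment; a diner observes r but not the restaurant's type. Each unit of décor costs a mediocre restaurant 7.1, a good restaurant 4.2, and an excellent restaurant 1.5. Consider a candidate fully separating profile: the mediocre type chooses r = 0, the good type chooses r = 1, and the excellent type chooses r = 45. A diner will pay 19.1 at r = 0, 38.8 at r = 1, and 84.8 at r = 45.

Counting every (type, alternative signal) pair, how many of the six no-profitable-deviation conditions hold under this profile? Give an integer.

3

Excellent (own payoff 84.8 − 1.5×45 = 17.3): to r=0 gives 19.1 → profitable ✗; to r=1 gives 38.8 − 1.5×1 = 37.3 → profitable ✗.
Good (own payoff 38.8 − 4.2×1 = 34.6): to r=0 gives 19.1 → no gain ✓; to r=45 gives 84.8 − 4.2×45 = -104.2 → no gain ✓.
Mediocre (own payoff 19.1): to r=1 gives 38.8 − 7.1×1 = 31.7 → profitable ✗; to r=45 gives 84.8 − 7.1×45 = -234.7 → no gain ✓.
3 of the 6 constraints hold; not an equilibrium.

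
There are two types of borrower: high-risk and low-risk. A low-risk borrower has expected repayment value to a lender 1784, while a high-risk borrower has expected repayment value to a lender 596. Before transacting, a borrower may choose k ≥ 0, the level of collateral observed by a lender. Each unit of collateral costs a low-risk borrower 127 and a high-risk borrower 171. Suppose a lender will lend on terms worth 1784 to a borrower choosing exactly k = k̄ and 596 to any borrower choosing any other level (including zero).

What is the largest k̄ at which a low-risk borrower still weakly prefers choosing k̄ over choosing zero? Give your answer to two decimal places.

9.35

Choosing k̄ yields the low-risk type 1784 − 127·k̄; choosing zero yields 596.
The low-risk type is indifferent at 1784 − 127·k̄ = 596, i.e. k̄ = (1784 − 596) / 127 ≈ 9.35.
For any k̄ above 9.35 the low-risk type would rather pool at zero, so separation collapses.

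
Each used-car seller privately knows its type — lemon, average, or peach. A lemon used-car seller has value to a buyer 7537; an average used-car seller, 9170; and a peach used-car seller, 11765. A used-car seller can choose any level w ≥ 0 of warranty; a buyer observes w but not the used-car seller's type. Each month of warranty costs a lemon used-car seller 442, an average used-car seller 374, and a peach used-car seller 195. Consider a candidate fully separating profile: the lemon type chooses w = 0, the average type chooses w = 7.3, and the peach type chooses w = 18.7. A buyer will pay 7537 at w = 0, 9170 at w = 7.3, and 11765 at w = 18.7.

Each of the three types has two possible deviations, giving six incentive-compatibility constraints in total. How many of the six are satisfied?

Average (own payoff 9170 − 374×7.3 = 6439.8): to w=0 gives 7537 → profitable ✗; to w=18.7 gives 11765 − 374×18.7 = 4771.2 → no gain ✓.
Lemon (own payoff 7537): to w=7.3 gives 9170 − 442×7.3 = 5943.4 → no gain ✓; to w=18.7 gives 11765 − 442×18.7 = 3499.6 → no gain ✓.
Peach (own payoff 11765 − 195×18.7 = 8118.5): to w=0 gives 7537 → no gain ✓; to w=7.3 gives 9170 − 195×7.3 = 7746.5 → no gain ✓.
5 of the 6 constraints hold; not an equilibrium.

5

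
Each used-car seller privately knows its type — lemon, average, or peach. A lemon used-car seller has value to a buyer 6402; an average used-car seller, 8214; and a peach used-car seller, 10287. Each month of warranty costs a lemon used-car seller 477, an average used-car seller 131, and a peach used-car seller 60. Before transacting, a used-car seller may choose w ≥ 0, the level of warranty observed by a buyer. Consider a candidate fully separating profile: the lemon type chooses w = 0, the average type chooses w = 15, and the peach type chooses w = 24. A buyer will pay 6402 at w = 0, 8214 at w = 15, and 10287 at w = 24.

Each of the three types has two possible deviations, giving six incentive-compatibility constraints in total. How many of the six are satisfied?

Peach (own payoff 10287 − 60×24 = 8847): to w=0 gives 6402 → no gain ✓; to w=15 gives 8214 − 60×15 = 7314 → no gain ✓.
Average (own payoff 8214 − 131×15 = 6249): to w=0 gives 6402 → profitable ✗; to w=24 gives 10287 − 131×24 = 7143 → profitable ✗.
Lemon (own payoff 6402): to w=15 gives 8214 − 477×15 = 1059 → no gain ✓; to w=24 gives 10287 − 477×24 = -1161 → no gain ✓.
4 of the 6 constraints hold; not an equilibrium.

4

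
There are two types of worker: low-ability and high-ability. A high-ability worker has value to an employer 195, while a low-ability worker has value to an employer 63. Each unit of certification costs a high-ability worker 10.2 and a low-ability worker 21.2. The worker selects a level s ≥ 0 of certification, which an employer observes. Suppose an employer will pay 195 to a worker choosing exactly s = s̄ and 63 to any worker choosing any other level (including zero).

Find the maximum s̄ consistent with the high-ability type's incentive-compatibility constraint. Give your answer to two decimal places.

Choosing s̄ yields the high-ability type 195 − 10.2·s̄; choosing zero yields 63.
The high-ability type is indifferent at 195 − 10.2·s̄ = 63, i.e. s̄ = (195 − 63) / 10.2 ≈ 12.94.
For any s̄ above 12.94 the high-ability type would rather pool at zero, so separation collapses.

12.94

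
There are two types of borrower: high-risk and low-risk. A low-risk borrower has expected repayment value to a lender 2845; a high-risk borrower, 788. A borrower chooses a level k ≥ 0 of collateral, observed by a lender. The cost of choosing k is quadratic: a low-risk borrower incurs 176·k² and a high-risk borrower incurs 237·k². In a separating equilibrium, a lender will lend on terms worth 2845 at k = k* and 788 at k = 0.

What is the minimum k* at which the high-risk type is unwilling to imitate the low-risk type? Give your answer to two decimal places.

2.95

The high-risk type at k = 0 receives 788; imitating at k* yields 2845 − 237·k*².
Indifference: 788 = 2845 − 237·k*², so k*² = (2845 − 788) / 237 ≈ 8.6793.
k* = √8.6793 ≈ 2.95.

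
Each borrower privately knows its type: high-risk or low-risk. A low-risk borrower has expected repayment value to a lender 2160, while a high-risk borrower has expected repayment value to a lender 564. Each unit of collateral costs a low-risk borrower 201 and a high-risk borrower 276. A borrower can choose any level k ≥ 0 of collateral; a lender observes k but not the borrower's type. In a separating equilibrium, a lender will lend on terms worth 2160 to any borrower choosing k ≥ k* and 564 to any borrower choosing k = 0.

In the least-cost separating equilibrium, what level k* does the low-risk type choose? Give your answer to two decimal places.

A high-risk borrower choosing k = 0 receives 564.
Imitating at k* instead would pay 2160 at cost 276·k*, netting 2160 − 276·k*.
Indifference: 564 = 2160 − 276·k*, so k* = (2160 − 564) / 276 ≈ 5.78.
At k* the high-risk type's incentive constraint just binds; the low-risk type strictly prefers k* since its per-unit cost is lower.

5.78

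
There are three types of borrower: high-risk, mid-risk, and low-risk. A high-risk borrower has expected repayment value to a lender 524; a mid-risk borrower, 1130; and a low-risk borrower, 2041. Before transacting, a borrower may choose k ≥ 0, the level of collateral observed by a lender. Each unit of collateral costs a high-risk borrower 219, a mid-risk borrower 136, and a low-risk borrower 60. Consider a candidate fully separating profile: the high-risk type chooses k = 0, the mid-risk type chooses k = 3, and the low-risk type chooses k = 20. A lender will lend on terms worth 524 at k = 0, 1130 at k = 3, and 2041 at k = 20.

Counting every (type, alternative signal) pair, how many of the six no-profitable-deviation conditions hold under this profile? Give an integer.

5

Low-risk (own payoff 2041 − 60×20 = 841): to k=0 gives 524 → no gain ✓; to k=3 gives 1130 − 60×3 = 950 → profitable ✗.
Mid-risk (own payoff 1130 − 136×3 = 722): to k=0 gives 524 → no gain ✓; to k=20 gives 2041 − 136×20 = -679 → no gain ✓.
High-risk (own payoff 524): to k=3 gives 1130 − 219×3 = 473 → no gain ✓; to k=20 gives 2041 − 219×20 = -2339 → no gain ✓.
5 of the 6 constraints hold; not an equilibrium.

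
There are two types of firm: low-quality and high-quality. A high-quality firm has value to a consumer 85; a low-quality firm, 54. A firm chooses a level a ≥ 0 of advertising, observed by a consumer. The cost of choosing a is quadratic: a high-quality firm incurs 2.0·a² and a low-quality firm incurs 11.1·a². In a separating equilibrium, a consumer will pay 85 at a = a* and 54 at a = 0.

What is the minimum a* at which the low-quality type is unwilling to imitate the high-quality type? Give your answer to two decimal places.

1.67

The low-quality type at a = 0 receives 54; imitating at a* yields 85 − 11.1·a*².
Indifference: 54 = 85 − 11.1·a*², so a*² = (85 − 54) / 11.1 ≈ 2.7928.
a* = √2.7928 ≈ 1.67.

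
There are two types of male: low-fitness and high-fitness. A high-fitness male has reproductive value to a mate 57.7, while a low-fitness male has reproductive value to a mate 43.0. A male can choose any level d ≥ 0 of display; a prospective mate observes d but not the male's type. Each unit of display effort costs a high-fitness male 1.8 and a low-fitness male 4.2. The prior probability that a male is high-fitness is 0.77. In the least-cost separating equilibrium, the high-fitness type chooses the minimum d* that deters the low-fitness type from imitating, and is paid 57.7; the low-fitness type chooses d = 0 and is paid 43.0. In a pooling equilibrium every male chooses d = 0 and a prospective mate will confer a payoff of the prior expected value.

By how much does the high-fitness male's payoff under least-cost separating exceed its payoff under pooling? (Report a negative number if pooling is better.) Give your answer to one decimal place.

-2.9

Least-cost separating signal: d* solves 43.0 = 57.7 − 4.2·d*, so d* = (57.7 − 43.0)/4.2 = 3.5.
High-fitness type's separating payoff: 57.7 − 1.8 × d* = 57.7 − 1.8 × (57.7 − 43.0)/4.2 = 57.7 − 26.46/4.2 = 51.4.
Pooling payoff: 0.77 × 57.7 + 0.23 × 43.0 = 54.319.
Difference: 51.4 − 54.319 = -2.919, i.e. -2.9 to one decimal place.
The high-fitness type would prefer the pooling outcome.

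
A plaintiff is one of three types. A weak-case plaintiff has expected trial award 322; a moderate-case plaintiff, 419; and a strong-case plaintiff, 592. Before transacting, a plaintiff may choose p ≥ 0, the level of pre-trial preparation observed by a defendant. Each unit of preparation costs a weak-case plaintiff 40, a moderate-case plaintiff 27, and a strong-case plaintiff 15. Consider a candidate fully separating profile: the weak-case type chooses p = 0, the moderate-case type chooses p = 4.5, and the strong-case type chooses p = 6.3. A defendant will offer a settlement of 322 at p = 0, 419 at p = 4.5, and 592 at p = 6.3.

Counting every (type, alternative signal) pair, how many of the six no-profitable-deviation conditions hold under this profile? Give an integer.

Weak-case (own payoff 322): to p=4.5 gives 419 − 40×4.5 = 239 → no gain ✓; to p=6.3 gives 592 − 40×6.3 = 340 → profitable ✗.
Moderate-case (own payoff 419 − 27×4.5 = 297.5): to p=0 gives 322 → profitable ✗; to p=6.3 gives 592 − 27×6.3 = 421.9 → profitable ✗.
Strong-case (own payoff 592 − 15×6.3 = 497.5): to p=0 gives 322 → no gain ✓; to p=4.5 gives 419 − 15×4.5 = 351.5 → no gain ✓.
3 of the 6 constraints hold; not an equilibrium.

3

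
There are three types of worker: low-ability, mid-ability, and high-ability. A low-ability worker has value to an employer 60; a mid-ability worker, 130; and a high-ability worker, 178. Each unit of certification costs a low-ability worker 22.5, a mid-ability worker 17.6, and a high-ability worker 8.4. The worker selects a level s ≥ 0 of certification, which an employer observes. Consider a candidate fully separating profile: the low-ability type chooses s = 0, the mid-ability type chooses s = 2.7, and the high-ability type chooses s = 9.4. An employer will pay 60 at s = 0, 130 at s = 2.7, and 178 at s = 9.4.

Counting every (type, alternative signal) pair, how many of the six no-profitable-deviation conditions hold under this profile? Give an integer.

Mid-ability (own payoff 130 − 17.6×2.7 = 82.48): to s=0 gives 60 → no gain ✓; to s=9.4 gives 178 − 17.6×9.4 = 12.56 → no gain ✓.
High-ability (own payoff 178 − 8.4×9.4 = 99.04): to s=0 gives 60 → no gain ✓; to s=2.7 gives 130 − 8.4×2.7 = 107.32 → profitable ✗.
Low-ability (own payoff 60): to s=2.7 gives 130 − 22.5×2.7 = 69.25 → profitable ✗; to s=9.4 gives 178 − 22.5×9.4 = -33.5 → no gain ✓.
4 of the 6 constraints hold; not an equilibrium.

4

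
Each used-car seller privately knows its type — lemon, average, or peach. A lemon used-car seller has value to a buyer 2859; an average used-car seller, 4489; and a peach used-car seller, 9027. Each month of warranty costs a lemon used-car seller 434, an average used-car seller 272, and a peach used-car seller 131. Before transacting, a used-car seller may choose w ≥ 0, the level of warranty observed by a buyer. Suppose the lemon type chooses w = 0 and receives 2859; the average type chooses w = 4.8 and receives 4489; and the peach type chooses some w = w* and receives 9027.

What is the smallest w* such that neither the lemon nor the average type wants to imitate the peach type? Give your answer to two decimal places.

21.48

Average type (on-path payoff 4489 − 272×4.8 = 3183.4) won't mimic when 3183.4 ≥ 9027 − 272·w*, i.e. w* ≥ 21.48.
Lemon type (on-path payoff 2859) won't mimic when 2859 ≥ 9027 − 434·w*, i.e. w* ≥ 14.21.
Both must hold, so w* = max(14.21, 21.48) = 21.48. The average type's constraint binds.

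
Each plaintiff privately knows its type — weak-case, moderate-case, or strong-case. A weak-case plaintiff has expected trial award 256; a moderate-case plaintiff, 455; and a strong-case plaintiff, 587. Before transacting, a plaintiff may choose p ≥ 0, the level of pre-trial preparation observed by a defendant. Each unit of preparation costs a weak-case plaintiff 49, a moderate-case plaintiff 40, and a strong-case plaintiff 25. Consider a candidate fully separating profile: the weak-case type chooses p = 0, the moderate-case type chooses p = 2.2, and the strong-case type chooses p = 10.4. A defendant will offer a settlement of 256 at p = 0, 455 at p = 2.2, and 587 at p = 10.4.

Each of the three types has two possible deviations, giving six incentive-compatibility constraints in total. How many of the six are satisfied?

Weak-case (own payoff 256): to p=2.2 gives 455 − 49×2.2 = 347.2 → profitable ✗; to p=10.4 gives 587 − 49×10.4 = 77.4 → no gain ✓.
Strong-case (own payoff 587 − 25×10.4 = 327): to p=0 gives 256 → no gain ✓; to p=2.2 gives 455 − 25×2.2 = 400 → profitable ✗.
Moderate-case (own payoff 455 − 40×2.2 = 367): to p=0 gives 256 → no gain ✓; to p=10.4 gives 587 − 40×10.4 = 171 → no gain ✓.
4 of the 6 constraints hold; not an equilibrium.

4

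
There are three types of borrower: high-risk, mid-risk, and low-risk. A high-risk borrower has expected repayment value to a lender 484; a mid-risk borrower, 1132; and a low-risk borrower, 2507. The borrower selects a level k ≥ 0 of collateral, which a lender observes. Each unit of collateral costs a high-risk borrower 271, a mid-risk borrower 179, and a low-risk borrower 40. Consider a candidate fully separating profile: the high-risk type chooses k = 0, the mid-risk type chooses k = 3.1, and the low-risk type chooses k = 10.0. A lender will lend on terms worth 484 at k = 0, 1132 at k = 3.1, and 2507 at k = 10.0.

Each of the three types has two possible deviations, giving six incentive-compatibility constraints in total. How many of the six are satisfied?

Mid-risk (own payoff 1132 − 179×3.1 = 577.1): to k=0 gives 484 → no gain ✓; to k=10.0 gives 2507 − 179×10.0 = 717 → profitable ✗.
High-risk (own payoff 484): to k=3.1 gives 1132 − 271×3.1 = 291.9 → no gain ✓; to k=10.0 gives 2507 − 271×10.0 = -203 → no gain ✓.
Low-risk (own payoff 2507 − 40×10.0 = 2107): to k=0 gives 484 → no gain ✓; to k=3.1 gives 1132 − 40×3.1 = 1008 → no gain ✓.
5 of the 6 constraints hold; not an equilibrium.

5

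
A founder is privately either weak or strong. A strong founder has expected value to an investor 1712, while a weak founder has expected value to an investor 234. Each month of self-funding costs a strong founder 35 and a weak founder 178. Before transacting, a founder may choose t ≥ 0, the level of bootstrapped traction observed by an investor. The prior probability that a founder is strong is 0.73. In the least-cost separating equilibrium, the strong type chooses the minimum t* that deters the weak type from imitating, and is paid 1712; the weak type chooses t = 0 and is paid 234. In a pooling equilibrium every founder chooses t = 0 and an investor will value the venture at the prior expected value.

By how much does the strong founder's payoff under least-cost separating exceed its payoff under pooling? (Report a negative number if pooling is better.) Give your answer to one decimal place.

108.4

Least-cost separating signal: t* solves 234 = 1712 − 178·t*, so t* = (1712 − 234)/178 ≈ 8.3034.
Strong type's separating payoff: 1712 − 35 × t* = 1712 − 35 × (1712 − 234)/178 = 1712 − 51730/178 ≈ 1421.382.
Pooling payoff: 0.73 × 1712 + 0.27 × 234 = 1312.94.
Difference: 1421.382 − 1312.94 = 108.442, i.e. 108.4 to one decimal place.
The strong type prefers to separate.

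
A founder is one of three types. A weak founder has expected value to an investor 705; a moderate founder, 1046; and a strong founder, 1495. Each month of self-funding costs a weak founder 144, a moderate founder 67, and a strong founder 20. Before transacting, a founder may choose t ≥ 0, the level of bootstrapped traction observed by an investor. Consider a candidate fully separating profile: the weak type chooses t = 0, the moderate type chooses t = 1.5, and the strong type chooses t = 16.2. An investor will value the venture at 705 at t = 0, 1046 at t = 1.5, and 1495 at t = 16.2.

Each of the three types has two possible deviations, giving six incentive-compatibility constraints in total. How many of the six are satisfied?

Strong (own payoff 1495 − 20×16.2 = 1171): to t=0 gives 705 → no gain ✓; to t=1.5 gives 1046 − 20×1.5 = 1016 → no gain ✓.
Moderate (own payoff 1046 − 67×1.5 = 945.5): to t=0 gives 705 → no gain ✓; to t=16.2 gives 1495 − 67×16.2 = 409.6 → no gain ✓.
Weak (own payoff 705): to t=1.5 gives 1046 − 144×1.5 = 830 → profitable ✗; to t=16.2 gives 1495 − 144×16.2 = -837.8 → no gain ✓.
5 of the 6 constraints hold; not an equilibrium.

5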